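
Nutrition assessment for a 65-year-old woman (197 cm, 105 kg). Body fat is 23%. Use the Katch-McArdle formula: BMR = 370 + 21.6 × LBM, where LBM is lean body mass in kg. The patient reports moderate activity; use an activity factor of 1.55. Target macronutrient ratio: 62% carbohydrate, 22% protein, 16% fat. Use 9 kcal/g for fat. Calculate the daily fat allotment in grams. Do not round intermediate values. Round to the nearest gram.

58 g/day

LBM = 105 × (1 − 0.23) = 80.85 kg. Katch-McArdle: BMR = 370 + 21.6 × 80.85 = 2116.36 kcal/day.
TEE = 2116.36 × 1.55 = 3280.358 kcal/day.
Fat energy = 16% × 3280.358 = 524.8573 kcal.
Fat = 524.8573 ÷ 9 kcal/g = 58.3175 g.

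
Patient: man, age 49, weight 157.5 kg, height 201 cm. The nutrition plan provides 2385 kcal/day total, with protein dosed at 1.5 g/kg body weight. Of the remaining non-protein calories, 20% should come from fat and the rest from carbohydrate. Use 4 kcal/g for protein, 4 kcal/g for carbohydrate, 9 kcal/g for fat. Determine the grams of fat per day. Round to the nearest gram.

Protein = 1.5 × 157.5 = 236.25 g → 236.25 × 4 = 945 kcal.
Non-protein calories = 2385 − 945 = 1440 kcal.
Fat: 20% × 1440 = 288 kcal; carbohydrate: 1152 kcal.
Fat: 288 kcal ÷ 9 kcal/g = 32 g.

32 g/day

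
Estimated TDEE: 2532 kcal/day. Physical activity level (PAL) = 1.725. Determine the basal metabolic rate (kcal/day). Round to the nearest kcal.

BMR = TEE ÷ activity factor = 2532 ÷ 1.725 = 1467.8261 kcal/day.

1468 kcal/day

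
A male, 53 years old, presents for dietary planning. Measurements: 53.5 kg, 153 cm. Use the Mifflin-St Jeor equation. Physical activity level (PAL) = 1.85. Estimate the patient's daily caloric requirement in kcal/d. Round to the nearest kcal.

Mifflin-St Jeor (male): BMR = 10(53.5) + 6.25(153) − 5(53) + 5 = 535 + 956.25 − 265 + 5 = 1231.25 kcal/day.
TEE = BMR × activity factor = 1231.25 × 1.85 = 2277.8125 kcal/day.

2278 kcal/d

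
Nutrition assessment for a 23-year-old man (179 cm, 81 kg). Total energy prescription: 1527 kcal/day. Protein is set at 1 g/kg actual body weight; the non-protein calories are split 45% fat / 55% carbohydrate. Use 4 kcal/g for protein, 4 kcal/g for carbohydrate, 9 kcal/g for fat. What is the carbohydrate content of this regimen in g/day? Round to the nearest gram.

165 g/day

Protein = 1 × 81 = 81 g → 81 × 4 = 324 kcal.
Non-protein calories = 1527 − 324 = 1203 kcal.
Fat: 45% × 1203 = 541.35 kcal; carbohydrate: 661.65 kcal.
Carbohydrate: 661.65 kcal ÷ 4 kcal/g = 165.4125 g.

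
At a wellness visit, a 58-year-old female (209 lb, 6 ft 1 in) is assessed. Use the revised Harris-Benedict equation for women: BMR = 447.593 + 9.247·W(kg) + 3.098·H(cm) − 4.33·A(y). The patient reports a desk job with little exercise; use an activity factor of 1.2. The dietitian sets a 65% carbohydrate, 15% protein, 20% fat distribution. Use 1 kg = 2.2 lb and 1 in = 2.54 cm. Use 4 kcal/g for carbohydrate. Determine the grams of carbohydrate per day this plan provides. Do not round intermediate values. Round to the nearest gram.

Convert to metric: weight = 209 ÷ 2.2 = 95 kg; height = (6×12 + 1) × 2.54 = 73 × 2.54 = 185.42 cm.
Harris-Benedict: BMR = 447.593 + 9.247(95) + 3.098(185.42) − 4.33(58) = 1649.3492 kcal/day.
TEE = 1649.3492 × 1.2 = 1979.219 kcal/day.
Carbohydrate energy = 65% × 1979.219 = 1286.4923 kcal.
Carbohydrate = 1286.4923 ÷ 4 kcal/g = 321.6231 g.

322 g/day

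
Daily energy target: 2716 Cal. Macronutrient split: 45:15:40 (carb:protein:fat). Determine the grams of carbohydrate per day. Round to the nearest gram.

306 g/day

Carbohydrate energy = 45% × 2716 = 1222.2 kcal.
At 4 kcal/g: 1222.2 ÷ 4 = 305.55 g.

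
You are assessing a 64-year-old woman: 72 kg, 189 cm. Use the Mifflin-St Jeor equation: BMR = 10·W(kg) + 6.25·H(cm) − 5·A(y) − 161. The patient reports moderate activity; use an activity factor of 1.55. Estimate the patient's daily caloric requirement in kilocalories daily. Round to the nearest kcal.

2201 kilocalories daily

Mifflin-St Jeor (female): BMR = 10(72) + 6.25(189) − 5(64) − 161 = 720 + 1181.25 − 320 − 161 = 1420.25 kcal/day.
TEE = BMR × activity factor = 1420.25 × 1.55 = 2201.3875 kcal/day.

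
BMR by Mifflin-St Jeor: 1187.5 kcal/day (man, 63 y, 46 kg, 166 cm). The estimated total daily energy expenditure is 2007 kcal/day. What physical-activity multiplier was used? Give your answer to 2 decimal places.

Activity factor = TEE ÷ BMR = 2007 ÷ 1187.5 = 1.69.

1.69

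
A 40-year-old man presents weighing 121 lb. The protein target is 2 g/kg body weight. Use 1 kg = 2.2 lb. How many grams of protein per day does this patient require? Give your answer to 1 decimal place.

110.0 g/day

Weight in kg = 121 ÷ 2.2 = 55 kg.
Protein = 2 g/kg × 55 kg = 110 g/day.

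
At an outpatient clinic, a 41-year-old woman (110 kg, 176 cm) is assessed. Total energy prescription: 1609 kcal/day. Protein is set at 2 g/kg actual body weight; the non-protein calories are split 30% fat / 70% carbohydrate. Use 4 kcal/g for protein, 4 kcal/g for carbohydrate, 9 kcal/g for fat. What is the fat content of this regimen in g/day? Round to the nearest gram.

24 g/day

Protein = 2 × 110 = 220 g → 220 × 4 = 880 kcal.
Non-protein calories = 1609 − 880 = 729 kcal.
Fat: 30% × 729 = 218.7 kcal; carbohydrate: 510.3 kcal.
Fat: 218.7 kcal ÷ 9 kcal/g = 24.3 g.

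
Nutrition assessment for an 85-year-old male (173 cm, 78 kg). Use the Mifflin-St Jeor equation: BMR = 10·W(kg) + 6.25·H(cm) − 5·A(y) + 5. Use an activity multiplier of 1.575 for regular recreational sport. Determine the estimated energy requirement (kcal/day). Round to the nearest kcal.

Mifflin-St Jeor (male): BMR = 10(78) + 6.25(173) − 5(85) + 5 = 780 + 1081.25 − 425 + 5 = 1441.25 kcal/day.
TEE = BMR × activity factor = 1441.25 × 1.575 = 2269.9688 kcal/day.

2270 kcal/day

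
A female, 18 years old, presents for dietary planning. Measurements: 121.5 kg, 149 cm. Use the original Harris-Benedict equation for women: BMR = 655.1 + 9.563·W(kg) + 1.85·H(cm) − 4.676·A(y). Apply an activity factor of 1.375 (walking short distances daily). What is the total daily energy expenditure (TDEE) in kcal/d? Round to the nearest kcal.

Harris-Benedict: BMR = 655.1 + 9.563(121.5) + 1.85(149) − 4.676(18) = 2008.4865 kcal/day.
TEE = BMR × activity factor = 2008.4865 × 1.375 = 2761.6689 kcal/day.

2762 kcal/d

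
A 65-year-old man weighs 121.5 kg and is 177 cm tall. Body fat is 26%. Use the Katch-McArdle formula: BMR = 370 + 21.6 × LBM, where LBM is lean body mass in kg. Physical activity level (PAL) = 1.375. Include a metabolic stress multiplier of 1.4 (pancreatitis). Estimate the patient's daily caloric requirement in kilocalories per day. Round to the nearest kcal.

LBM = 121.5 × (1 − 0.26) = 89.91 kg. Katch-McArdle: BMR = 370 + 21.6 × 89.91 = 2312.056 kcal/day.
TEE = BMR × activity factor = 2312.056 × 1.375 = 3179.077 kcal/day.
Apply stress factor: 3179.077 × 1.4 = 4450.7078 kcal/day.

4451 kilocalories per day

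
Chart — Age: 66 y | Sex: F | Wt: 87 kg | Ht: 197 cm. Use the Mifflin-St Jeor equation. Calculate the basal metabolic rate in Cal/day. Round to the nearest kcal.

1610 Cal/day

Mifflin-St Jeor (female): BMR = 10(87) + 6.25(197) − 5(66) − 161 = 870 + 1231.25 − 330 − 161 = 1610.25 kcal/day.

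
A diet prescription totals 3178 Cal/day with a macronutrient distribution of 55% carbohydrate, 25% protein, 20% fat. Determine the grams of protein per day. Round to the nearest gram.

199 g/day

Protein energy = 25% × 3178 = 794.5 kcal.
At 4 kcal/g: 794.5 ÷ 4 = 198.625 g.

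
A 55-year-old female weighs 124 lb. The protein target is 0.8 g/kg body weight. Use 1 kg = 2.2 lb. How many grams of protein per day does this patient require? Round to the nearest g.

Weight in kg = 124 ÷ 2.2 = 56.3636 kg.
Protein = 0.8 g/kg × 56.3636 kg = 45.0909 g/day.

45 g/day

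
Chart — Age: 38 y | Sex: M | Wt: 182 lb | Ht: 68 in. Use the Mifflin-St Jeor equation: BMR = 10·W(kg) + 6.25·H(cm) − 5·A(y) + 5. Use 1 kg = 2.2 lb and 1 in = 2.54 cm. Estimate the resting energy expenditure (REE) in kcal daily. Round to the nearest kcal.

Convert to metric: weight = 182 ÷ 2.2 = 82.7273 kg; height = 68 × 2.54 = 172.72 cm.
Mifflin-St Jeor (male): BMR = 10(82.7273) + 6.25(172.72) − 5(38) + 5 = 827.2727 + 1079.5 − 190 + 5 = 1721.7727 kcal/day.

1722 kcal daily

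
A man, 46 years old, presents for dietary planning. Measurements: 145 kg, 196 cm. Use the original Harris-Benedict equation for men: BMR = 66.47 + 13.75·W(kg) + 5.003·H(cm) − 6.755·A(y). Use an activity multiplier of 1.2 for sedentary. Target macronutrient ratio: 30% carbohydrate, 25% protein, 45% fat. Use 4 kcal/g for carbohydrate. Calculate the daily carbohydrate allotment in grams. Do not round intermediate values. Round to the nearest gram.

Harris-Benedict: BMR = 66.47 + 13.75(145) + 5.003(196) − 6.755(46) = 2730.078 kcal/day.
TEE = 2730.078 × 1.2 = 3276.0936 kcal/day.
Carbohydrate energy = 30% × 3276.0936 = 982.8281 kcal.
Carbohydrate = 982.8281 ÷ 4 kcal/g = 245.707 g.

246 g/day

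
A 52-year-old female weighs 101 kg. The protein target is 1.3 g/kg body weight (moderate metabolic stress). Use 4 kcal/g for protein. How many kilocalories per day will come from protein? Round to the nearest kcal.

525 kcal/day

Protein = 1.3 g/kg × 101 kg = 131.3 g/day.
Protein energy = 131.3 g × 4 kcal/g = 525.2 kcal/day.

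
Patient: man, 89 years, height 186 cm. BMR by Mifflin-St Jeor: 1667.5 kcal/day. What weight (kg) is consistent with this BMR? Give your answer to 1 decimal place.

1667.5 = 10·W + 6.25(186) − 5(89) + 5
10·W = 1667.5 − 722.5 = 945, so W = 94.5 kg.

94.5 kg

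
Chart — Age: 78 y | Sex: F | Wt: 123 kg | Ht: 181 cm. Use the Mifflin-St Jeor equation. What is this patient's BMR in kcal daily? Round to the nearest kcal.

1810 kcal daily

Mifflin-St Jeor (female): BMR = 10(123) + 6.25(181) − 5(78) − 161 = 1230 + 1131.25 − 390 − 161 = 1810.25 kcal/day.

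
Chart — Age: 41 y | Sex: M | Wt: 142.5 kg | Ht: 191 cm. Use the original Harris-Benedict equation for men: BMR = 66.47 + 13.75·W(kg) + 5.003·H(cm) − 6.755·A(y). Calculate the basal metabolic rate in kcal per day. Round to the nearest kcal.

2704 kcal per day

Harris-Benedict: BMR = 66.47 + 13.75(142.5) + 5.003(191) − 6.755(41) = 2704.463 kcal/day.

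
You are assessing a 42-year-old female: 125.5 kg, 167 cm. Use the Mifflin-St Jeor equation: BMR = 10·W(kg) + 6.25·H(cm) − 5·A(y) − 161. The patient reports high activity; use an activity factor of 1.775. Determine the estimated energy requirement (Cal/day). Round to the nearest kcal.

Mifflin-St Jeor (female): BMR = 10(125.5) + 6.25(167) − 5(42) − 161 = 1255 + 1043.75 − 210 − 161 = 1927.75 kcal/day.
TEE = BMR × activity factor = 1927.75 × 1.775 = 3421.7563 kcal/day.

3422 Cal/day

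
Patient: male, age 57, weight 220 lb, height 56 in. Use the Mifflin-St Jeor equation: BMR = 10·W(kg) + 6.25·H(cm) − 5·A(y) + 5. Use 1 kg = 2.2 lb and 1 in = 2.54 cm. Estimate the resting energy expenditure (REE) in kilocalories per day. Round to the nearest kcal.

1609 kilocalories per day

Convert to metric: weight = 220 ÷ 2.2 = 100 kg; height = 56 × 2.54 = 142.24 cm.
Mifflin-St Jeor (male): BMR = 10(100) + 6.25(142.24) − 5(57) + 5 = 1000 + 889 − 285 + 5 = 1609 kcal/day.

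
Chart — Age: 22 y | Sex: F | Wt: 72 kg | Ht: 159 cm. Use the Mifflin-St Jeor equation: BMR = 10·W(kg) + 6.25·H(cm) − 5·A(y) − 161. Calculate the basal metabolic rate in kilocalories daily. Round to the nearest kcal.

1443 kilocalories daily

Mifflin-St Jeor (female): BMR = 10(72) + 6.25(159) − 5(22) − 161 = 720 + 993.75 − 110 − 161 = 1442.75 kcal/day.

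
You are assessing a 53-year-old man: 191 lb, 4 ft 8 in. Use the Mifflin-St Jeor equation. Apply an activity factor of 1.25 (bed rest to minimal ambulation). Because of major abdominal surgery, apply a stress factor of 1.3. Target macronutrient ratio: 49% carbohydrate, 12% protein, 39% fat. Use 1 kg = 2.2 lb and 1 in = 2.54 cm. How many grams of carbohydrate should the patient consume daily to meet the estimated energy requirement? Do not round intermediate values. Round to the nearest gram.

Convert to metric: weight = 191 ÷ 2.2 = 86.8182 kg; height = (4×12 + 8) × 2.54 = 56 × 2.54 = 142.24 cm.
Mifflin-St Jeor (male): BMR = 10(86.8182) + 6.25(142.24) − 5(53) + 5 = 868.1818 + 889 − 265 + 5 = 1497.1818 kcal/day.
TEE = 1497.1818 × 1.25 = 1871.4773 kcal/day.
With stress factor 1.3: 1871.4773 × 1.3 = 2432.9205 kcal/day.
Carbohydrate energy = 49% × 2432.9205 = 1192.131 kcal.
Carbohydrate = 1192.131 ÷ 4 kcal/g = 298.0328 g.

298 g/day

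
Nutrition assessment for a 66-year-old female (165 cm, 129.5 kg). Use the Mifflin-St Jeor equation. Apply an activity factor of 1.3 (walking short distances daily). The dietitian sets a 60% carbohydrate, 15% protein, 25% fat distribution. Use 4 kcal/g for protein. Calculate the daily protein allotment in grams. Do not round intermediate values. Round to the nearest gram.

89 g/day

Mifflin-St Jeor (female): BMR = 10(129.5) + 6.25(165) − 5(66) − 161 = 1295 + 1031.25 − 330 − 161 = 1835.25 kcal/day.
TEE = 1835.25 × 1.3 = 2385.825 kcal/day.
Protein energy = 15% × 2385.825 = 357.8738 kcal.
Protein = 357.8738 ÷ 4 kcal/g = 89.4684 g.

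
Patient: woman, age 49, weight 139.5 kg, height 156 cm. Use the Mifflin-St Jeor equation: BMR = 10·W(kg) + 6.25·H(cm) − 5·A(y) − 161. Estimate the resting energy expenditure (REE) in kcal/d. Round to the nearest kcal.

1964 kcal/d

Mifflin-St Jeor (female): BMR = 10(139.5) + 6.25(156) − 5(49) − 161 = 1395 + 975 − 245 − 161 = 1964 kcal/day.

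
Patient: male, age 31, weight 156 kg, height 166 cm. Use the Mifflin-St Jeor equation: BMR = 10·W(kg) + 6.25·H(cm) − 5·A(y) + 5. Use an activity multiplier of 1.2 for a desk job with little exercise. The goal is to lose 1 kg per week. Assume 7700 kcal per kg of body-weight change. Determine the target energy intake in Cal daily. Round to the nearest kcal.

Mifflin-St Jeor (male): BMR = 10(156) + 6.25(166) − 5(31) + 5 = 1560 + 1037.5 − 155 + 5 = 2447.5 kcal/day.
TEE = 2447.5 × 1.2 = 2937 kcal/day.
Required daily deficit = 1 × 7700 ÷ 7 = 1100 kcal/day.
Target intake = 2937 − 1100 = 1837 kcal/day.

1837 Cal daily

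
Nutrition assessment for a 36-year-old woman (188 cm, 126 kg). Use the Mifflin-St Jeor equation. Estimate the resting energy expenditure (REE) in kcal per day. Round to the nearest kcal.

Mifflin-St Jeor (female): BMR = 10(126) + 6.25(188) − 5(36) − 161 = 1260 + 1175 − 180 − 161 = 2094 kcal/day.

2094 kcal per day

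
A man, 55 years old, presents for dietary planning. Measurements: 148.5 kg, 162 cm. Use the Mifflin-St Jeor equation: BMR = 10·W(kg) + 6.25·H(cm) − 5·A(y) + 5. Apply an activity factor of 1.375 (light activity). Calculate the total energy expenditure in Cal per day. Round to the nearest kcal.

3063 Cal per day

Mifflin-St Jeor (male): BMR = 10(148.5) + 6.25(162) − 5(55) + 5 = 1485 + 1012.5 − 275 + 5 = 2227.5 kcal/day.
TEE = BMR × activity factor = 2227.5 × 1.375 = 3062.8125 kcal/day.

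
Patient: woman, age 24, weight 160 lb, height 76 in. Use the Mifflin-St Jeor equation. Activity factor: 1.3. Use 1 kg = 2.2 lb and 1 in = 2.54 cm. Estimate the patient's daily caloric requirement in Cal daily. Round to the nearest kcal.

Convert to metric: weight = 160 ÷ 2.2 = 72.7273 kg; height = 76 × 2.54 = 193.04 cm.
Mifflin-St Jeor (female): BMR = 10(72.7273) + 6.25(193.04) − 5(24) − 161 = 727.2727 + 1206.5 − 120 − 161 = 1652.7727 kcal/day.
TEE = BMR × activity factor = 1652.7727 × 1.3 = 2148.6045 kcal/day.

2149 Cal daily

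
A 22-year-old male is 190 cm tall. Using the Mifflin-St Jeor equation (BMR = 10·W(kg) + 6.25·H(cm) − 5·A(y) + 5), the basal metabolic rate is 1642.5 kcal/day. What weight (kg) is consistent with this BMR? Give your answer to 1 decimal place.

1642.5 = 10·W + 6.25(190) − 5(22) + 5
10·W = 1642.5 − 1082.5 = 560, so W = 56 kg.

56.0 kg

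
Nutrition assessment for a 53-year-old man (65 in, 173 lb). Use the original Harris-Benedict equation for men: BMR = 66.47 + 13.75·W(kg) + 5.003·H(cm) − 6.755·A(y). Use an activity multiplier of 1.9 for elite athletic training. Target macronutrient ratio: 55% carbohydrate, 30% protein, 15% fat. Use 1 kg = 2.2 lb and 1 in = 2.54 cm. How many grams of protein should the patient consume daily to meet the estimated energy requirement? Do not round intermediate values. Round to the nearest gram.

230 g/day

Convert to metric: weight = 173 ÷ 2.2 = 78.6364 kg; height = 65 × 2.54 = 165.1 cm.
Harris-Benedict: BMR = 66.47 + 13.75(78.6364) + 5.003(165.1) − 6.755(53) = 1615.7003 kcal/day.
TEE = 1615.7003 × 1.9 = 3069.8306 kcal/day.
Protein energy = 30% × 3069.8306 = 920.9492 kcal.
Protein = 920.9492 ÷ 4 kcal/g = 230.2373 g.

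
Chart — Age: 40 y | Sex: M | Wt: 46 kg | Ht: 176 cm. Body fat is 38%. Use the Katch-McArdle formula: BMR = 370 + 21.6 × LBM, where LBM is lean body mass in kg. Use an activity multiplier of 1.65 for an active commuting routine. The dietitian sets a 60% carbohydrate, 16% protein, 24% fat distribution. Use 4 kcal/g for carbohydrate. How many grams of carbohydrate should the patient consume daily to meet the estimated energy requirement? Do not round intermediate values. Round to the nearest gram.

LBM = 46 × (1 − 0.38) = 28.52 kg. Katch-McArdle: BMR = 370 + 21.6 × 28.52 = 986.032 kcal/day.
TEE = 986.032 × 1.65 = 1626.9528 kcal/day.
Carbohydrate energy = 60% × 1626.9528 = 976.1717 kcal.
Carbohydrate = 976.1717 ÷ 4 kcal/g = 244.0429 g.

244 g/day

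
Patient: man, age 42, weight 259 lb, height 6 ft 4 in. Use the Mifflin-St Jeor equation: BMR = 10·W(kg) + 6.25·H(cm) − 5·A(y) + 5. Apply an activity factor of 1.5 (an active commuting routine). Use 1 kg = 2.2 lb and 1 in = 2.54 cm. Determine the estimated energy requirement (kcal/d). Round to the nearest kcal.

Convert to metric: weight = 259 ÷ 2.2 = 117.7273 kg; height = (6×12 + 4) × 2.54 = 76 × 2.54 = 193.04 cm.
Mifflin-St Jeor (male): BMR = 10(117.7273) + 6.25(193.04) − 5(42) + 5 = 1177.2727 + 1206.5 − 210 + 5 = 2178.7727 kcal/day.
TEE = BMR × activity factor = 2178.7727 × 1.5 = 3268.1591 kcal/day.

3268 kcal/d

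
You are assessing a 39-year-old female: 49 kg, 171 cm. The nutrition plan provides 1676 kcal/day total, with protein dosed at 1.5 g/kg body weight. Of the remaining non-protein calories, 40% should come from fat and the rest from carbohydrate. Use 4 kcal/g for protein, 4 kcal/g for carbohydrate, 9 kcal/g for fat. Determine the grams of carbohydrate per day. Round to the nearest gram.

Protein = 1.5 × 49 = 73.5 g → 73.5 × 4 = 294 kcal.
Non-protein calories = 1676 − 294 = 1382 kcal.
Fat: 40% × 1382 = 552.8 kcal; carbohydrate: 829.2 kcal.
Carbohydrate: 829.2 kcal ÷ 4 kcal/g = 207.3 g.

207 g/day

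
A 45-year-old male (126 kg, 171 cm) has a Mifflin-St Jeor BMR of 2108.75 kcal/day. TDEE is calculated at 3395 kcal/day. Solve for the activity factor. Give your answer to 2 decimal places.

1.61

Activity factor = TEE ÷ BMR = 3395 ÷ 2108.75 = 1.61.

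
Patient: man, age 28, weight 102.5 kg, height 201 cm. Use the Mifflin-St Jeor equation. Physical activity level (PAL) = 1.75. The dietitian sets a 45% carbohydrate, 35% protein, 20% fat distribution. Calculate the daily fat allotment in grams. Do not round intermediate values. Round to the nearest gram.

83 g/day

Mifflin-St Jeor (male): BMR = 10(102.5) + 6.25(201) − 5(28) + 5 = 1025 + 1256.25 − 140 + 5 = 2146.25 kcal/day.
TEE = 2146.25 × 1.75 = 3755.9375 kcal/day.
Fat energy = 20% × 3755.9375 = 751.1875 kcal.
Fat = 751.1875 ÷ 9 kcal/g = 83.4653 g.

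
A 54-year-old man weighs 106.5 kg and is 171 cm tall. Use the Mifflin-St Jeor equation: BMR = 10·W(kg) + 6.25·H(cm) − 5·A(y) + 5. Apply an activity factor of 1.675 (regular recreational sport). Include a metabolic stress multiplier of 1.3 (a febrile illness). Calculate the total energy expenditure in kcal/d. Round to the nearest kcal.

4069 kcal/d

Mifflin-St Jeor (male): BMR = 10(106.5) + 6.25(171) − 5(54) + 5 = 1065 + 1068.75 − 270 + 5 = 1868.75 kcal/day.
TEE = BMR × activity factor = 1868.75 × 1.675 = 3130.1563 kcal/day.
Apply stress factor: 3130.1563 × 1.3 = 4069.2031 kcal/day.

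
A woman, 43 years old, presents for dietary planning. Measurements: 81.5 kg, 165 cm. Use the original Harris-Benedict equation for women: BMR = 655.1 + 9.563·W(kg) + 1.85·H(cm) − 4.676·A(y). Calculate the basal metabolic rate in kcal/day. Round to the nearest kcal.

1539 kcal/day

Harris-Benedict: BMR = 655.1 + 9.563(81.5) + 1.85(165) − 4.676(43) = 1538.6665 kcal/day.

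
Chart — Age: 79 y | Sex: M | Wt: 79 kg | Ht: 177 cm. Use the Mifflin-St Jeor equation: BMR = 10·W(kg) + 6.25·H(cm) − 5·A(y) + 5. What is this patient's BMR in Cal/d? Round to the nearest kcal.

1506 Cal/d

Mifflin-St Jeor (male): BMR = 10(79) + 6.25(177) − 5(79) + 5 = 790 + 1106.25 − 395 + 5 = 1506.25 kcal/day.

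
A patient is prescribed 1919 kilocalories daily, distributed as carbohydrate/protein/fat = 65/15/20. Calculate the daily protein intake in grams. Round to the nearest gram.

72 g/day

Protein energy = 15% × 1919 = 287.85 kcal.
At 4 kcal/g: 287.85 ÷ 4 = 71.9625 g.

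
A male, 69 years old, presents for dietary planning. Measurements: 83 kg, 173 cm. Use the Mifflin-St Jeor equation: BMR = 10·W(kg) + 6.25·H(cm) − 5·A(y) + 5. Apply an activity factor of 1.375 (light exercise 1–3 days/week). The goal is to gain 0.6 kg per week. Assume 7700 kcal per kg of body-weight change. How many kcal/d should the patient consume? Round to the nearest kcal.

2820 kcal/d

Mifflin-St Jeor (male): BMR = 10(83) + 6.25(173) − 5(69) + 5 = 830 + 1081.25 − 345 + 5 = 1571.25 kcal/day.
TEE = 1571.25 × 1.375 = 2160.4688 kcal/day.
Required daily surplus = 0.6 × 7700 ÷ 7 = 660 kcal/day.
Target intake = 2160.4688 + 660 = 2820.4688 kcal/day.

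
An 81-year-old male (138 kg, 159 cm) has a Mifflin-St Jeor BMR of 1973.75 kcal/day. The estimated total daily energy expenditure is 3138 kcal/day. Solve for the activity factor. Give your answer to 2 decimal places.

Activity factor = TEE ÷ BMR = 3138 ÷ 1973.75 = 1.59.

1.59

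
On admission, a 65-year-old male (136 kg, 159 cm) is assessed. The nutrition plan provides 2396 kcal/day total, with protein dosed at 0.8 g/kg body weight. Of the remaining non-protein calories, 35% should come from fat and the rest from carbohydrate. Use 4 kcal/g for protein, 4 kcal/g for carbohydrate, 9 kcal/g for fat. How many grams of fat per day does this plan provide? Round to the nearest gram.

76 g/day

Protein = 0.8 × 136 = 108.8 g → 108.8 × 4 = 435.2 kcal.
Non-protein calories = 2396 − 435.2 = 1960.8 kcal.
Fat: 35% × 1960.8 = 686.28 kcal; carbohydrate: 1274.52 kcal.
Fat: 686.28 kcal ÷ 9 kcal/g = 76.2533 g.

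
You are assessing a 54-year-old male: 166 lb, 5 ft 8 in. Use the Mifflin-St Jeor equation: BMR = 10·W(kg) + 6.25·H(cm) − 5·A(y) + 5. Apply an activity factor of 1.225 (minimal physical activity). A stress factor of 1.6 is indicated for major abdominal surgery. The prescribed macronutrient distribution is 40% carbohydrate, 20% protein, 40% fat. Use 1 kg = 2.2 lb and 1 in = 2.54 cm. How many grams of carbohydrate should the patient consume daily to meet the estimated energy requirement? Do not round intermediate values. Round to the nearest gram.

Convert to metric: weight = 166 ÷ 2.2 = 75.4545 kg; height = (5×12 + 8) × 2.54 = 68 × 2.54 = 172.72 cm.
Mifflin-St Jeor (male): BMR = 10(75.4545) + 6.25(172.72) − 5(54) + 5 = 754.5455 + 1079.5 − 270 + 5 = 1569.0455 kcal/day.
TEE = 1569.0455 × 1.225 = 1922.0807 kcal/day.
With stress factor 1.6: 1922.0807 × 1.6 = 3075.3291 kcal/day.
Carbohydrate energy = 40% × 3075.3291 = 1230.1316 kcal.
Carbohydrate = 1230.1316 ÷ 4 kcal/g = 307.5329 g.

308 g/day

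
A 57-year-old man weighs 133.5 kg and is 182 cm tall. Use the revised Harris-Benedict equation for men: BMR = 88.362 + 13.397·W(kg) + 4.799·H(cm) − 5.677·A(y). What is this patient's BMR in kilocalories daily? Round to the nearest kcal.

2427 kilocalories daily

Harris-Benedict: BMR = 88.362 + 13.397(133.5) + 4.799(182) − 5.677(57) = 2426.6905 kcal/day.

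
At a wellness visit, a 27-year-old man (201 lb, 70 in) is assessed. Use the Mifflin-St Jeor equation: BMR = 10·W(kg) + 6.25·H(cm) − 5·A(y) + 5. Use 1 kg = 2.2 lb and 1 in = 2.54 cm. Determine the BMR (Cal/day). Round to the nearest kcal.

Convert to metric: weight = 201 ÷ 2.2 = 91.3636 kg; height = 70 × 2.54 = 177.8 cm.
Mifflin-St Jeor (male): BMR = 10(91.3636) + 6.25(177.8) − 5(27) + 5 = 913.6364 + 1111.25 − 135 + 5 = 1894.8864 kcal/day.

1895 Cal/day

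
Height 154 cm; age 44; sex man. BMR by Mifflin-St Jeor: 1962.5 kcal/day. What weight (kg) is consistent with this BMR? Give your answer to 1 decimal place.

121.5 kg

1962.5 = 10·W + 6.25(154) − 5(44) + 5
10·W = 1962.5 − 747.5 = 1215, so W = 121.5 kg.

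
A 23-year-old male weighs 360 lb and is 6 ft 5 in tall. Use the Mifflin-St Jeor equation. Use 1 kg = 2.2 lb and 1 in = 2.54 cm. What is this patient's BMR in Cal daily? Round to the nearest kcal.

2749 Cal daily

Convert to metric: weight = 360 ÷ 2.2 = 163.6364 kg; height = (6×12 + 5) × 2.54 = 77 × 2.54 = 195.58 cm.
Mifflin-St Jeor (male): BMR = 10(163.6364) + 6.25(195.58) − 5(23) + 5 = 1636.3636 + 1222.375 − 115 + 5 = 2748.7386 kcal/day.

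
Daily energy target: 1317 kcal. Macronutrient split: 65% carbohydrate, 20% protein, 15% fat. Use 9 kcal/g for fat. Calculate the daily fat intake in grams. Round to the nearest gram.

22 g/day

Fat energy = 15% × 1317 = 197.55 kcal.
At 9 kcal/g: 197.55 ÷ 9 = 21.95 g.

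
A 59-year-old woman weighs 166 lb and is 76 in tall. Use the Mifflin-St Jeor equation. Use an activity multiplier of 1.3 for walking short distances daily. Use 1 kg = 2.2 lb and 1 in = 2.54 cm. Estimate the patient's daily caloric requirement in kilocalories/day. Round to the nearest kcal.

1957 kilocalories/day

Convert to metric: weight = 166 ÷ 2.2 = 75.4545 kg; height = 76 × 2.54 = 193.04 cm.
Mifflin-St Jeor (female): BMR = 10(75.4545) + 6.25(193.04) − 5(59) − 161 = 754.5455 + 1206.5 − 295 − 161 = 1505.0455 kcal/day.
TEE = BMR × activity factor = 1505.0455 × 1.3 = 1956.5591 kcal/day.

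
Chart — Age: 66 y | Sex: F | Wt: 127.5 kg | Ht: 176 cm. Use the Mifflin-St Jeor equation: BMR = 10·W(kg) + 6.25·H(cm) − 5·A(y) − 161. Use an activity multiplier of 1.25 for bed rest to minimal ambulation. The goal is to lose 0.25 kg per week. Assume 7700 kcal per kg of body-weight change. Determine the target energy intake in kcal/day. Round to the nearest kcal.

Mifflin-St Jeor (female): BMR = 10(127.5) + 6.25(176) − 5(66) − 161 = 1275 + 1100 − 330 − 161 = 1884 kcal/day.
TEE = 1884 × 1.25 = 2355 kcal/day.
Required daily deficit = 0.25 × 7700 ÷ 7 = 275 kcal/day.
Target intake = 2355 − 275 = 2080 kcal/day.

2080 kcal/day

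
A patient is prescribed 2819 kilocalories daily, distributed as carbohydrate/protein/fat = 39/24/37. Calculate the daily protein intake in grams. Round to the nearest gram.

Protein energy = 24% × 2819 = 676.56 kcal.
At 4 kcal/g: 676.56 ÷ 4 = 169.14 g.

169 g/day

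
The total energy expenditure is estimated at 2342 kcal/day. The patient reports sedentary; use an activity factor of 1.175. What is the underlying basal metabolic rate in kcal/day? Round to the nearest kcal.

1993 kcal/day

BMR = TEE ÷ activity factor = 2342 ÷ 1.175 = 1993.1915 kcal/day.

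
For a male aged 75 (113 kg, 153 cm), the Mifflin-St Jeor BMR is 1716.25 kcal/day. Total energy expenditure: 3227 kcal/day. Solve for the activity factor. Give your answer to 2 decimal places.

Activity factor = TEE ÷ BMR = 3227 ÷ 1716.25 = 1.88.

1.88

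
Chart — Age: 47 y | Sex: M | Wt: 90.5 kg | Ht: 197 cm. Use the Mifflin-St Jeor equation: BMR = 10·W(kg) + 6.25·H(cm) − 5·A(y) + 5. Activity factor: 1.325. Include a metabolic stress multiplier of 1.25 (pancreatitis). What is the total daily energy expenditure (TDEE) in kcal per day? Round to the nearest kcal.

3157 kcal per day

Mifflin-St Jeor (male): BMR = 10(90.5) + 6.25(197) − 5(47) + 5 = 905 + 1231.25 − 235 + 5 = 1906.25 kcal/day.
TEE = BMR × activity factor = 1906.25 × 1.325 = 2525.7813 kcal/day.
Apply stress factor: 2525.7813 × 1.25 = 3157.2266 kcal/day.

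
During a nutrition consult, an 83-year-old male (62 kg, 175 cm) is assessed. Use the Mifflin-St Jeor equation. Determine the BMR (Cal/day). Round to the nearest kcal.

1304 Cal/day

Mifflin-St Jeor (male): BMR = 10(62) + 6.25(175) − 5(83) + 5 = 620 + 1093.75 − 415 + 5 = 1303.75 kcal/day.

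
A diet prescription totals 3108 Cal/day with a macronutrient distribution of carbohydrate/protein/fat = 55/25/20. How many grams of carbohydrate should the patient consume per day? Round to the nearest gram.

427 g/day

Carbohydrate energy = 55% × 3108 = 1709.4 kcal.
At 4 kcal/g: 1709.4 ÷ 4 = 427.35 g.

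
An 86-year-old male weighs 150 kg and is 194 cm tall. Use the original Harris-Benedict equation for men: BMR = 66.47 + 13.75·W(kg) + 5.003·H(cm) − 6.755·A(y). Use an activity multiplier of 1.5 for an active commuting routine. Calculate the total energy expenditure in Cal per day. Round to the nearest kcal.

Harris-Benedict: BMR = 66.47 + 13.75(150) + 5.003(194) − 6.755(86) = 2518.622 kcal/day.
TEE = BMR × activity factor = 2518.622 × 1.5 = 3777.933 kcal/day.

3778 Cal per day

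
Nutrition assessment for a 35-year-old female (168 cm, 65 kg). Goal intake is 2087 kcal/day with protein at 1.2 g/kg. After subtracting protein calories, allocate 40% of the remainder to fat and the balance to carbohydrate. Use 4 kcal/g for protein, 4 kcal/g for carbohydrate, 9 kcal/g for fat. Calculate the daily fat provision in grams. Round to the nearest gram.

Protein = 1.2 × 65 = 78 g → 78 × 4 = 312 kcal.
Non-protein calories = 2087 − 312 = 1775 kcal.
Fat: 40% × 1775 = 710 kcal; carbohydrate: 1065 kcal.
Fat: 710 kcal ÷ 9 kcal/g = 78.8889 g.

79 g/day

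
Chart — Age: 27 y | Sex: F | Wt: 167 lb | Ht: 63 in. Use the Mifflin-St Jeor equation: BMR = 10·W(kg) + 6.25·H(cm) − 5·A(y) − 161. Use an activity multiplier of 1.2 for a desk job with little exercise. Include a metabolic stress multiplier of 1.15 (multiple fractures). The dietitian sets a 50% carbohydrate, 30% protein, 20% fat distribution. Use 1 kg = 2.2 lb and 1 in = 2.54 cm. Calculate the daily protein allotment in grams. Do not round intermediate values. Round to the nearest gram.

151 g/day

Convert to metric: weight = 167 ÷ 2.2 = 75.9091 kg; height = 63 × 2.54 = 160.02 cm.
Mifflin-St Jeor (female): BMR = 10(75.9091) + 6.25(160.02) − 5(27) − 161 = 759.0909 + 1000.125 − 135 − 161 = 1463.2159 kcal/day.
TEE = 1463.2159 × 1.2 = 1755.8591 kcal/day.
With stress factor 1.15: 1755.8591 × 1.15 = 2019.238 kcal/day.
Protein energy = 30% × 2019.238 = 605.7714 kcal.
Protein = 605.7714 ÷ 4 kcal/g = 151.4428 g.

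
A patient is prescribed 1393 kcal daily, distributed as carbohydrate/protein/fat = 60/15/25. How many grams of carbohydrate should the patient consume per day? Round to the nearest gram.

209 g/day

Carbohydrate energy = 60% × 1393 = 835.8 kcal.
At 4 kcal/g: 835.8 ÷ 4 = 208.95 g.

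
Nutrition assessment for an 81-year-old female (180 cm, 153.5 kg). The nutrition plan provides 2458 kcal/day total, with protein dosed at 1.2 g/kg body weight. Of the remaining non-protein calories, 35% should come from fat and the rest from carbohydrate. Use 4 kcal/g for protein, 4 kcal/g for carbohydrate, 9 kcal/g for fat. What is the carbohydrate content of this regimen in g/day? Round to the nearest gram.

Protein = 1.2 × 153.5 = 184.2 g → 184.2 × 4 = 736.8 kcal.
Non-protein calories = 2458 − 736.8 = 1721.2 kcal.
Fat: 35% × 1721.2 = 602.42 kcal; carbohydrate: 1118.78 kcal.
Carbohydrate: 1118.78 kcal ÷ 4 kcal/g = 279.695 g.

280 g/day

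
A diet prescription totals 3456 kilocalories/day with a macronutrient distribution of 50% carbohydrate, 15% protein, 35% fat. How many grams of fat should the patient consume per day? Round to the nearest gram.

134 g/day

Fat energy = 35% × 3456 = 1209.6 kcal.
At 9 kcal/g: 1209.6 ÷ 9 = 134.4 g.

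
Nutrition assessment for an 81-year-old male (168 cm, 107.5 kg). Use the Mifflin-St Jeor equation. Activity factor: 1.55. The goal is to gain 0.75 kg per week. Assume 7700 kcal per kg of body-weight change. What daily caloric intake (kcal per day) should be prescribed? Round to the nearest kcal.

Mifflin-St Jeor (male): BMR = 10(107.5) + 6.25(168) − 5(81) + 5 = 1075 + 1050 − 405 + 5 = 1725 kcal/day.
TEE = 1725 × 1.55 = 2673.75 kcal/day.
Required daily surplus = 0.75 × 7700 ÷ 7 = 825 kcal/day.
Target intake = 2673.75 + 825 = 3498.75 kcal/day.

3499 kcal per day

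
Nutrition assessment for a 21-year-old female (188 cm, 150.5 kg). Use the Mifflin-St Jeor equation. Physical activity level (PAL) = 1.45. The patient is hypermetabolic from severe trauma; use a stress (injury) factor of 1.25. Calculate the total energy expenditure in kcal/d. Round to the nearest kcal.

4375 kcal/d

Mifflin-St Jeor (female): BMR = 10(150.5) + 6.25(188) − 5(21) − 161 = 1505 + 1175 − 105 − 161 = 2414 kcal/day.
TEE = BMR × activity factor = 2414 × 1.45 = 3500.3 kcal/day.
Apply stress factor: 3500.3 × 1.25 = 4375.375 kcal/day.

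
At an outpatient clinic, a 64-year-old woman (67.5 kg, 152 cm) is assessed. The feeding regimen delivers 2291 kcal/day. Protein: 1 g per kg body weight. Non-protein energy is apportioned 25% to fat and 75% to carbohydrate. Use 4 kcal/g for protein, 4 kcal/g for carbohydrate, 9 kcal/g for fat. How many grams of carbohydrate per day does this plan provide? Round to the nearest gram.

379 g/day

Protein = 1 × 67.5 = 67.5 g → 67.5 × 4 = 270 kcal.
Non-protein calories = 2291 − 270 = 2021 kcal.
Fat: 25% × 2021 = 505.25 kcal; carbohydrate: 1515.75 kcal.
Carbohydrate: 1515.75 kcal ÷ 4 kcal/g = 378.9375 g.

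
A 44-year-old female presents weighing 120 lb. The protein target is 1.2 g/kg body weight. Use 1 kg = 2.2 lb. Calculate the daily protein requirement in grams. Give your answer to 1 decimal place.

Weight in kg = 120 ÷ 2.2 = 54.5455 kg.
Protein = 1.2 g/kg × 54.5455 kg = 65.4545 g/day.

65.5 g/day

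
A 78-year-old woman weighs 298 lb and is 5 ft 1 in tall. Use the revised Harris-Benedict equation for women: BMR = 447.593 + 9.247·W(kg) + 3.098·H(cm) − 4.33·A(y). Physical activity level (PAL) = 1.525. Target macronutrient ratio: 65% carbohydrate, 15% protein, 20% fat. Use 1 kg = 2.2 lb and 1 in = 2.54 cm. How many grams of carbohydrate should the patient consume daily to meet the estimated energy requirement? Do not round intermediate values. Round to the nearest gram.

Convert to metric: weight = 298 ÷ 2.2 = 135.4545 kg; height = (5×12 + 1) × 2.54 = 61 × 2.54 = 154.94 cm.
Harris-Benedict: BMR = 447.593 + 9.247(135.4545) + 3.098(154.94) − 4.33(78) = 1842.4053 kcal/day.
TEE = 1842.4053 × 1.525 = 2809.6681 kcal/day.
Carbohydrate energy = 65% × 2809.6681 = 1826.2843 kcal.
Carbohydrate = 1826.2843 ÷ 4 kcal/g = 456.5711 g.

457 g/day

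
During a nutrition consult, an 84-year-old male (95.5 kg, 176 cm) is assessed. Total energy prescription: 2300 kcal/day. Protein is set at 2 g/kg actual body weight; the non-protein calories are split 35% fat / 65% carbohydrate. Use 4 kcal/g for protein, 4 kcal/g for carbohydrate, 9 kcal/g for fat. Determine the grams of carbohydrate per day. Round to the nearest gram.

Protein = 2 × 95.5 = 191 g → 191 × 4 = 764 kcal.
Non-protein calories = 2300 − 764 = 1536 kcal.
Fat: 35% × 1536 = 537.6 kcal; carbohydrate: 998.4 kcal.
Carbohydrate: 998.4 kcal ÷ 4 kcal/g = 249.6 g.

250 g/day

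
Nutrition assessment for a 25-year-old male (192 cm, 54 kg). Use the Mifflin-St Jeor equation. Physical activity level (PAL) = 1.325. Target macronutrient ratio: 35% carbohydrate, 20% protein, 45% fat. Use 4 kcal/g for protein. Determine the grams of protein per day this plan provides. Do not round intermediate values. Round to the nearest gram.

107 g/day

Mifflin-St Jeor (male): BMR = 10(54) + 6.25(192) − 5(25) + 5 = 540 + 1200 − 125 + 5 = 1620 kcal/day.
TEE = 1620 × 1.325 = 2146.5 kcal/day.
Protein energy = 20% × 2146.5 = 429.3 kcal.
Protein = 429.3 ÷ 4 kcal/g = 107.325 g.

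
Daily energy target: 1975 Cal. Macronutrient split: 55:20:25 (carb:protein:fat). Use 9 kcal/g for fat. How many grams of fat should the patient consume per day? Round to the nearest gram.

Fat energy = 25% × 1975 = 493.75 kcal.
At 9 kcal/g: 493.75 ÷ 9 = 54.8611 g.

55 g/day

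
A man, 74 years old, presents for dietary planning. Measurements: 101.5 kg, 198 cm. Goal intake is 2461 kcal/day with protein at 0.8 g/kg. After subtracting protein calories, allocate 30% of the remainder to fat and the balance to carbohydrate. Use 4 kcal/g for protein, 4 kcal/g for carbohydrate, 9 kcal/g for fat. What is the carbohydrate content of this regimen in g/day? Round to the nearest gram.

Protein = 0.8 × 101.5 = 81.2 g → 81.2 × 4 = 324.8 kcal.
Non-protein calories = 2461 − 324.8 = 2136.2 kcal.
Fat: 30% × 2136.2 = 640.86 kcal; carbohydrate: 1495.34 kcal.
Carbohydrate: 1495.34 kcal ÷ 4 kcal/g = 373.835 g.

374 g/day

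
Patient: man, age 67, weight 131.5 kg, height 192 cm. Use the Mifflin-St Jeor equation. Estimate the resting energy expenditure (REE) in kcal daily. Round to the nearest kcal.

Mifflin-St Jeor (male): BMR = 10(131.5) + 6.25(192) − 5(67) + 5 = 1315 + 1200 − 335 + 5 = 2185 kcal/day.

2185 kcal daily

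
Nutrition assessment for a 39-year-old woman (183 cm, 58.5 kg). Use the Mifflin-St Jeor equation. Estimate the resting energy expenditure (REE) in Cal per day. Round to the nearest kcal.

1373 Cal per day

Mifflin-St Jeor (female): BMR = 10(58.5) + 6.25(183) − 5(39) − 161 = 585 + 1143.75 − 195 − 161 = 1372.75 kcal/day.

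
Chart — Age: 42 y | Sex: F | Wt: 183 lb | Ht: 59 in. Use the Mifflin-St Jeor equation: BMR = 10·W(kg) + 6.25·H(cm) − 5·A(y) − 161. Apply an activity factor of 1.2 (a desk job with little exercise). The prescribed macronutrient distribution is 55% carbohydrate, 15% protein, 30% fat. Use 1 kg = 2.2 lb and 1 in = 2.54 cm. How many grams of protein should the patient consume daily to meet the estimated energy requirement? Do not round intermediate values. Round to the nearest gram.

63 g/day

Convert to metric: weight = 183 ÷ 2.2 = 83.1818 kg; height = 59 × 2.54 = 149.86 cm.
Mifflin-St Jeor (female): BMR = 10(83.1818) + 6.25(149.86) − 5(42) − 161 = 831.8182 + 936.625 − 210 − 161 = 1397.4432 kcal/day.
TEE = 1397.4432 × 1.2 = 1676.9318 kcal/day.
Protein energy = 15% × 1676.9318 = 251.5398 kcal.
Protein = 251.5398 ÷ 4 kcal/g = 62.8849 g.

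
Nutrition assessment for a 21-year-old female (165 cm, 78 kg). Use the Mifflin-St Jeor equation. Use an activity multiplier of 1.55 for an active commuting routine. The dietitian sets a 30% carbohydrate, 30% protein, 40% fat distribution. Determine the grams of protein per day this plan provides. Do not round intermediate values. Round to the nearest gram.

Mifflin-St Jeor (female): BMR = 10(78) + 6.25(165) − 5(21) − 161 = 780 + 1031.25 − 105 − 161 = 1545.25 kcal/day.
TEE = 1545.25 × 1.55 = 2395.1375 kcal/day.
Protein energy = 30% × 2395.1375 = 718.5413 kcal.
Protein = 718.5413 ÷ 4 kcal/g = 179.6353 g.

180 g/day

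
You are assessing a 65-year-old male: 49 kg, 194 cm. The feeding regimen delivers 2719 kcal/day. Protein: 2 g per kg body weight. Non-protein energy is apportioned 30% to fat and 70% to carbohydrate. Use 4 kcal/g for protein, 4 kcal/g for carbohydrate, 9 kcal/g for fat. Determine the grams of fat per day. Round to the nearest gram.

78 g/day

Protein = 2 × 49 = 98 g → 98 × 4 = 392 kcal.
Non-protein calories = 2719 − 392 = 2327 kcal.
Fat: 30% × 2327 = 698.1 kcal; carbohydrate: 1628.9 kcal.
Fat: 698.1 kcal ÷ 9 kcal/g = 77.5667 g.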